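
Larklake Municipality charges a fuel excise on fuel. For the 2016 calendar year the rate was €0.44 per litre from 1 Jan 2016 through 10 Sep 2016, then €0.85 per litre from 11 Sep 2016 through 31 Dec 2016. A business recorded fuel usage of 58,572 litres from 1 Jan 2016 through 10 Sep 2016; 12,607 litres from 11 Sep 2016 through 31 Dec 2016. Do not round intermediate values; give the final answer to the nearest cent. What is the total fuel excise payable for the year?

€36,487.63

1 Jan – 10 Sep 2016: 58,572 litres at €0.44/litre → €25,771.68
11 Sep – 31 Dec 2016: 12,607 litres at €0.85/litre → €10,715.95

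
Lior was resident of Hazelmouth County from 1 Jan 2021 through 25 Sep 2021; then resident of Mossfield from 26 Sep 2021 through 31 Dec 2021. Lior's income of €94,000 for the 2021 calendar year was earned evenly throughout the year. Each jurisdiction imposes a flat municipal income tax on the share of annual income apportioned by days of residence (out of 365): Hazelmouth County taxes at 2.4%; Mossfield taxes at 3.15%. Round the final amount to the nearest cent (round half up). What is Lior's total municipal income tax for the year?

Hazelmouth County, 1 Jan – 25 Sep 2021: 268 days → €94,000 × 2.4% × 268/365 = €1,656.4603
Mossfield, 26 Sep – 31 Dec 2021: 97 days → €94,000 × 3.15% × 97/365 = €786.8959
Total = €2,443.3562

€2,443.36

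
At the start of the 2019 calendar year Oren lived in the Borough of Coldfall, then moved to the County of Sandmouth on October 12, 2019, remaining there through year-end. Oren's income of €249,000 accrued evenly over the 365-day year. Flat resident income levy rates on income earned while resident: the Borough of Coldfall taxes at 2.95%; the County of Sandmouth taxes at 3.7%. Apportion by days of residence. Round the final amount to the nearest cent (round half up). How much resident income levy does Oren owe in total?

€7,759.93

The Borough of Coldfall, January 1 – October 11, 2019: 284 days → €249,000 × 2.95% × 284/365 = €5,715.4027
The County of Sandmouth, October 12 – December 31, 2019: 81 days → €249,000 × 3.7% × 81/365 = €2,044.5288
Total = €7,759.9315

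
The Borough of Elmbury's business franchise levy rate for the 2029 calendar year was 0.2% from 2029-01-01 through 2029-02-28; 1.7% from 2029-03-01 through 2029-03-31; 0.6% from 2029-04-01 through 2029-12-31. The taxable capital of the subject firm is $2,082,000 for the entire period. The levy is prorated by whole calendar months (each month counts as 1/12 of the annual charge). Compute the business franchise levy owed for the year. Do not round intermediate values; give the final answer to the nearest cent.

2029-01-01 to 2029-02-28: 2 months at 0.2% → $2,082,000 × 0.2% × 2/12 = $694.0000
2029-03-01 to 2029-03-31: 1 month at 1.7% → $2,082,000 × 1.7% × 1/12 = $2,949.5000
2029-04-01 to 2029-12-31: 9 months at 0.6% → $2,082,000 × 0.6% × 9/12 = $9,369.0000
Total = $13,012.5000

$13,012.50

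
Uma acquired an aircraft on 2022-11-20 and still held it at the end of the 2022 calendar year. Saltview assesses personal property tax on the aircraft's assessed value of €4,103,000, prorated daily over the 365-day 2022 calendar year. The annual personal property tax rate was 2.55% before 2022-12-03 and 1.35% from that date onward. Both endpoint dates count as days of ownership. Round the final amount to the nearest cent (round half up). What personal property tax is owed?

2022-11-20 to 2022-12-02: 13 days at 2.55% → €4,103,000 × 2.55% × 13/365 = €3,726.4233
2022-12-03 to 2022-12-31: 29 days at 1.35% → €4,103,000 × 1.35% × 29/365 = €4,400.8890
Total = €8,127.3123

€8,127.31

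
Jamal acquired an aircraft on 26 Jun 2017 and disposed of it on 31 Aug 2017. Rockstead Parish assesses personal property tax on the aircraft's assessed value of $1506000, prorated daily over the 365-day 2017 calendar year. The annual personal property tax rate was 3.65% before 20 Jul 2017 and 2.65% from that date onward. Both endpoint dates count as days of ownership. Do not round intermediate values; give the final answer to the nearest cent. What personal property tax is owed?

$8316.01

26 Jun – 19 Jul 2017: 24 days at 3.65% → $1506000 × 3.65% × 24/365 = $3614.4000
20 Jul – 31 Aug 2017: 43 days at 2.65% → $1506000 × 2.65% × 43/365 = $4701.6082
Total = $8316.0082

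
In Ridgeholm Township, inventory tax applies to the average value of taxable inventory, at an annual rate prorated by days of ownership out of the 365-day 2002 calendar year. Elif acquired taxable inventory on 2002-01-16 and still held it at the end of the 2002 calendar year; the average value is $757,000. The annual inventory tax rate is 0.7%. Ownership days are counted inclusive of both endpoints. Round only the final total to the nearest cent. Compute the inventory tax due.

$5,081.23

Days held (2002-01-16 to 2002-12-31): 350 out of 365
Tax = $757,000 × 0.7% × 350/365 = $5,081.2329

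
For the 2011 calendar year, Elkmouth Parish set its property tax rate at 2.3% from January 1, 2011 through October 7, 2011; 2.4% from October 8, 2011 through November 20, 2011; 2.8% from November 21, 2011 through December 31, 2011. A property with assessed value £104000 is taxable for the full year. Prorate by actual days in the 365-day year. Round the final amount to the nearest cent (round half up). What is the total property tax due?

£2462.95

January 1 – October 7, 2011: 280 days at 2.3% → £104000 × 2.3% × 280/365 = £1834.9589
October 8 – November 20, 2011: 44 days at 2.4% → £104000 × 2.4% × 44/365 = £300.8877
November 21 – December 31, 2011: 41 days at 2.8% → £104000 × 2.8% × 41/365 = £327.1014
Total = £2462.9479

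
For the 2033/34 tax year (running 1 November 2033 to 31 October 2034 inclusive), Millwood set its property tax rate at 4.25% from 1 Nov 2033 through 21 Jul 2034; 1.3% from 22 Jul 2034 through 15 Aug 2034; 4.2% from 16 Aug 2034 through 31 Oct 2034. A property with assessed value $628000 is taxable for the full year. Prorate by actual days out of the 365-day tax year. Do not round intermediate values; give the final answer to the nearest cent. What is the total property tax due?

$25354.85

1 Nov 2033 – 21 Jul 2034: 263 days at 4.25% → $628000 × 4.25% × 263/365 = $19231.4247
22 Jul – 15 Aug 2034: 25 days at 1.3% → $628000 × 1.3% × 25/365 = $559.1781
16 Aug – 31 Oct 2034: 77 days at 4.2% → $628000 × 4.2% × 77/365 = $5564.2521
Total = $25354.8548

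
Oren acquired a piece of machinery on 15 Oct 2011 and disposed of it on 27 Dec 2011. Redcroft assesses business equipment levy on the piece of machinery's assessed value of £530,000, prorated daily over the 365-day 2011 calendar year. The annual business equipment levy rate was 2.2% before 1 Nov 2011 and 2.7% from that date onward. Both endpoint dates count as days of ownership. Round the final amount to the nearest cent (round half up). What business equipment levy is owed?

15 Oct – 31 Oct 2011: 17 days at 2.2% → £530,000 × 2.2% × 17/365 = £543.0685
1 Nov – 27 Dec 2011: 57 days at 2.7% → £530,000 × 2.7% × 57/365 = £2,234.7123
Total = £2,777.7808

£2,777.78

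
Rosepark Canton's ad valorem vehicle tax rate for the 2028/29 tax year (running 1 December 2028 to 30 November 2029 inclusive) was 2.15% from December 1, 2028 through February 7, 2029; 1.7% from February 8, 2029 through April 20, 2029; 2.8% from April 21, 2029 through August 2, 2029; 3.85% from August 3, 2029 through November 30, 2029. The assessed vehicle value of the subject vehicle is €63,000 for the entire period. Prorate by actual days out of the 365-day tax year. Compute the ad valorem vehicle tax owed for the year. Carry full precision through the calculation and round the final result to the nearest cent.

€1,767.37

December 1, 2028 – February 7, 2029: 69 days at 2.15% → €63,000 × 2.15% × 69/365 = €256.0562
February 8 – April 20, 2029: 72 days at 1.7% → €63,000 × 1.7% × 72/365 = €211.2658
April 21 – August 2, 2029: 104 days at 2.8% → €63,000 × 2.8% × 104/365 = €502.6192
August 3 – November 30, 2029: 120 days at 3.85% → €63,000 × 3.85% × 120/365 = €797.4247
Total = €1,767.3658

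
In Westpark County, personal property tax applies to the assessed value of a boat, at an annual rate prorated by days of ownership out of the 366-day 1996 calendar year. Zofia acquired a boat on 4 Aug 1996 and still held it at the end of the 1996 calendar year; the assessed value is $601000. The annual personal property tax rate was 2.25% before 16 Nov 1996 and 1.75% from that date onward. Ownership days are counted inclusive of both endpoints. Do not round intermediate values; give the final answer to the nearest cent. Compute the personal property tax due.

4 Aug – 15 Nov 1996: 104 days at 2.25% → $601000 × 2.25% × 104/366 = $3842.4590
16 Nov – 31 Dec 1996: 46 days at 1.75% → $601000 × 1.75% × 46/366 = $1321.8716
Total = $5164.3306

$5164.33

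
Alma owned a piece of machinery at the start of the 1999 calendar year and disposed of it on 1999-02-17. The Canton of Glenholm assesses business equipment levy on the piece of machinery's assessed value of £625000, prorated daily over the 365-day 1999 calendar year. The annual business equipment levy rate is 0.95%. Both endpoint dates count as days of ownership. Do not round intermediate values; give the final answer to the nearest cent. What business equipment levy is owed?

Days held (1999-01-01 to 1999-02-17): 48 out of 365
Tax = £625000 × 0.95% × 48/365 = £780.8219

£780.82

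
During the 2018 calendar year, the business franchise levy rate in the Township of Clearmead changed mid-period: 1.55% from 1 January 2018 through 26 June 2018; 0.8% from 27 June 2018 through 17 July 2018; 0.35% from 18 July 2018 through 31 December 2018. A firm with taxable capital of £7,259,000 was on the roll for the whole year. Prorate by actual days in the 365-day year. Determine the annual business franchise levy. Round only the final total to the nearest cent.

£69,527.30

1 January – 26 June 2018: 177 days at 1.55% → £7,259,000 × 1.55% × 177/365 = £54,561.8260
27 June – 17 July 2018: 21 days at 0.8% → £7,259,000 × 0.8% × 21/365 = £3,341.1288
18 July – 31 December 2018: 167 days at 0.35% → £7,259,000 × 0.35% × 167/365 = £11,624.3438
Total = £69,527.2986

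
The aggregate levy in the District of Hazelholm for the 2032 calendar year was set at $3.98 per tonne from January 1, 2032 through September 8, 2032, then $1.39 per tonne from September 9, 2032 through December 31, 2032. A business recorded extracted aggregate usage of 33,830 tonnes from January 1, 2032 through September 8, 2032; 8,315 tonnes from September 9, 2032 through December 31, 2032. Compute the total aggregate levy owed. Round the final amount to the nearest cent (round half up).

$146,201.25

January 1 – September 8, 2032: 33,830 tonnes at $3.98/tonne → $134,643.40
September 9 – December 31, 2032: 8,315 tonnes at $1.39/tonne → $11,557.85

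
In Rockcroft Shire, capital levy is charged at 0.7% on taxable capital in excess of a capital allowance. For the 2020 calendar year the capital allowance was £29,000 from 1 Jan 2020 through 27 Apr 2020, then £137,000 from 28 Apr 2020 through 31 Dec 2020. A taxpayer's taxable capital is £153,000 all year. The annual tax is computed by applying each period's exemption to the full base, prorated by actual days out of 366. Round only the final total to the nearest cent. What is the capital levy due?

1 Jan – 27 Apr 2020: 118 days, exemption £29,000 → (£153,000 − £29,000) × 0.7% × 118/366 = £279.8470
28 Apr – 31 Dec 2020: 248 days, exemption £137,000 → (£153,000 − £137,000) × 0.7% × 248/366 = £75.8907
Total = £355.7377

£355.74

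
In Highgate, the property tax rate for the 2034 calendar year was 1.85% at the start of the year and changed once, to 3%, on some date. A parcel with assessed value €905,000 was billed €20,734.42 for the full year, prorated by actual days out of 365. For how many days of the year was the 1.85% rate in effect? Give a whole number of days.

225 days

Let d = days at the first rate; then 365 − d days at the second rate.
€905,000 × [1.85%·d + 3%·(365−d)] / 365 = €20,734.42
Solving gives d = 225, so the new rate took effect on 14 Aug 2034.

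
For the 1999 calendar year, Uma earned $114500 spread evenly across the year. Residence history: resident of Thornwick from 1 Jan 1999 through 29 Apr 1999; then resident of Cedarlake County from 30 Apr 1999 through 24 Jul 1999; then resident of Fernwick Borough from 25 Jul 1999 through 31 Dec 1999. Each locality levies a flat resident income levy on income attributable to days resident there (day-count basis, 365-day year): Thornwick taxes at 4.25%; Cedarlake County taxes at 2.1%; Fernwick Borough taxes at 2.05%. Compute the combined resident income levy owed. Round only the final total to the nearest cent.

Thornwick, 1 Jan – 29 Apr 1999: 119 days → $114500 × 4.25% × 119/365 = $1586.5308
Cedarlake County, 30 Apr – 24 Jul 1999: 86 days → $114500 × 2.1% × 86/365 = $566.5397
Fernwick Borough, 25 Jul – 31 Dec 1999: 160 days → $114500 × 2.05% × 160/365 = $1028.9315
Total = $3182.0021

$3182.00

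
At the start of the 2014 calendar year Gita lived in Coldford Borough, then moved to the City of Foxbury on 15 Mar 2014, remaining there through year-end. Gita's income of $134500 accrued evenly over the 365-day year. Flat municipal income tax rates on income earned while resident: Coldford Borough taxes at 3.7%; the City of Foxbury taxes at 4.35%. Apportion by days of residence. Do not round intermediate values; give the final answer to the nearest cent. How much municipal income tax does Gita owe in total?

Coldford Borough, 1 Jan – 14 Mar 2014: 73 days → $134500 × 3.7% × 73/365 = $995.3000
The City of Foxbury, 15 Mar – 31 Dec 2014: 292 days → $134500 × 4.35% × 292/365 = $4680.6000
Total = $5675.9000

$5675.90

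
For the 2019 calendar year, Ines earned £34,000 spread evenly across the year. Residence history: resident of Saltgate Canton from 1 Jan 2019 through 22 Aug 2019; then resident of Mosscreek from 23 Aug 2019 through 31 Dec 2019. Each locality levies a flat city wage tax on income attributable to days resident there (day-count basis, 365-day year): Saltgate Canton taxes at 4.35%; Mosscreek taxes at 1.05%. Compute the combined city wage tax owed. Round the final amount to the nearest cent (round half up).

£1,076.31

Saltgate Canton, 1 Jan – 22 Aug 2019: 234 days → £34,000 × 4.35% × 234/365 = £948.1808
Mosscreek, 23 Aug – 31 Dec 2019: 131 days → £34,000 × 1.05% × 131/365 = £128.1288
Total = £1,076.3096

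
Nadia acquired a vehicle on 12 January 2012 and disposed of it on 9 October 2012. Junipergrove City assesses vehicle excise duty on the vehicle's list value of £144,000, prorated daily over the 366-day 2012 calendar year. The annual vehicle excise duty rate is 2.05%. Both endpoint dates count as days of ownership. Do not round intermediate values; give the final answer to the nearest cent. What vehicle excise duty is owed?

£2,193.84

Days held (12 January – 9 October 2012): 272 out of 366
Tax = £144,000 × 2.05% × 272/366 = £2,193.8361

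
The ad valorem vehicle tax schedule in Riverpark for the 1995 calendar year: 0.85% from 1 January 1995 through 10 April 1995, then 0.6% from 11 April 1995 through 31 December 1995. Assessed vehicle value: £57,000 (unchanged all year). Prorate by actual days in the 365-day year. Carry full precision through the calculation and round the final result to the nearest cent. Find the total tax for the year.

1 January – 10 April 1995: 100 days at 0.85% → £57,000 × 0.85% × 100/365 = £132.7397
11 April – 31 December 1995: 265 days at 0.6% → £57,000 × 0.6% × 265/365 = £248.3014
Total = £381.0411

£381.04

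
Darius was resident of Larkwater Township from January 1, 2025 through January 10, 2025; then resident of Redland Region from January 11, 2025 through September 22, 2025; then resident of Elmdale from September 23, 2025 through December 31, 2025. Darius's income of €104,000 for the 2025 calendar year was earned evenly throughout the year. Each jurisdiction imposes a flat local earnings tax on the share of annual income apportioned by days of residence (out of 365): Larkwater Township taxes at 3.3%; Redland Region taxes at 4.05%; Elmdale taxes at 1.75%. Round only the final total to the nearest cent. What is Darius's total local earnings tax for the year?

Larkwater Township, January 1 – January 10, 2025: 10 days → €104,000 × 3.3% × 10/365 = €94.0274
Redland Region, January 11 – September 22, 2025: 255 days → €104,000 × 4.05% × 255/365 = €2,942.6301
Elmdale, September 23 – December 31, 2025: 100 days → €104,000 × 1.75% × 100/365 = €498.6301
Total = €3,535.2877

€3,535.29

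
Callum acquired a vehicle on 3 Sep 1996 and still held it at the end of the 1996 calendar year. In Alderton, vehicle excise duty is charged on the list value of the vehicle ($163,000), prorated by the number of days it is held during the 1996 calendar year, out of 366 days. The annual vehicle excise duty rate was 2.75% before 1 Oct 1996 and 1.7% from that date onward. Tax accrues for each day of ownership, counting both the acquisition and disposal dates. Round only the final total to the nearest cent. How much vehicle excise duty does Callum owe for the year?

$1,039.46

3 Sep – 30 Sep 1996: 28 days at 2.75% → $163,000 × 2.75% × 28/366 = $342.9235
1 Oct – 31 Dec 1996: 92 days at 1.7% → $163,000 × 1.7% × 92/366 = $696.5355
Total = $1,039.4590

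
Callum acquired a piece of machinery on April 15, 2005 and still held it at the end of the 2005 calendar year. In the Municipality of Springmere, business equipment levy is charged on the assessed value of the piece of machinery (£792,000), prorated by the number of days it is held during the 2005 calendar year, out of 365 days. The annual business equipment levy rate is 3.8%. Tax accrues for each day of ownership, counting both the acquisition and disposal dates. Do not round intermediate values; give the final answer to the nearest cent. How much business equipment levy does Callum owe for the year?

Days held (April 15 – December 31, 2005): 261 out of 365
Tax = £792,000 × 3.8% × 261/365 = £21,520.7014

£21,520.70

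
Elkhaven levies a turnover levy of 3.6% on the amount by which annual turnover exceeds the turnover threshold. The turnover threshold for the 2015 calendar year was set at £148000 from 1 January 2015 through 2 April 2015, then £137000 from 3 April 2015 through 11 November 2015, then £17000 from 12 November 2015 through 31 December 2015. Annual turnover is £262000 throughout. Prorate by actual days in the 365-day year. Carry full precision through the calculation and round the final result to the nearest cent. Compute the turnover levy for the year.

1 January – 2 April 2015: 92 days, exemption £148000 → (£262000 − £148000) × 3.6% × 92/365 = £1034.4329
3 April – 11 November 2015: 223 days, exemption £137000 → (£262000 − £137000) × 3.6% × 223/365 = £2749.3151
12 November – 31 December 2015: 50 days, exemption £17000 → (£262000 − £17000) × 3.6% × 50/365 = £1208.2192
Total = £4991.9671

£4991.97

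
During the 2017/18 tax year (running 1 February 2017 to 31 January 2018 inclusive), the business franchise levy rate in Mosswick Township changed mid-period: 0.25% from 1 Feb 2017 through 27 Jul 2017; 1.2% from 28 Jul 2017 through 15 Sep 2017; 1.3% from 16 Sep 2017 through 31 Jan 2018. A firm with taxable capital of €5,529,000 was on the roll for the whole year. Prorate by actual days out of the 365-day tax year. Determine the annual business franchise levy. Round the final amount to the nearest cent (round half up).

1 Feb – 27 Jul 2017: 177 days at 0.25% → €5,529,000 × 0.25% × 177/365 = €6,702.9658
28 Jul – 15 Sep 2017: 50 days at 1.2% → €5,529,000 × 1.2% × 50/365 = €9,088.7671
16 Sep 2017 – 31 Jan 2018: 138 days at 1.3% → €5,529,000 × 1.3% × 138/365 = €27,175.4137
Total = €42,967.1466

€42,967.15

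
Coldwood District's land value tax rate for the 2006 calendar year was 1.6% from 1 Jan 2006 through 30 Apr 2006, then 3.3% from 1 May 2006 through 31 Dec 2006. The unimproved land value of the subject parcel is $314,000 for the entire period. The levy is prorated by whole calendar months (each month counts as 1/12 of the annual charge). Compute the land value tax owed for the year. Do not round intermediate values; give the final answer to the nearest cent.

1 Jan – 30 Apr 2006: 4 months at 1.6% → $314,000 × 1.6% × 4/12 = $1,674.6667
1 May – 31 Dec 2006: 8 months at 3.3% → $314,000 × 3.3% × 8/12 = $6,908.0000
Total = $8,582.6667

$8,582.67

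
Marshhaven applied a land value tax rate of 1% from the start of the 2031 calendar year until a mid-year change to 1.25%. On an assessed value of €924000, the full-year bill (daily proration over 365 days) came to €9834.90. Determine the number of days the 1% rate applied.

271 days

Let d = days at the first rate; then 365 − d days at the second rate.
€924000 × [1%·d + 1.25%·(365−d)] / 365 = €9834.90
Solving gives d = 271, so the new rate took effect on September 29, 2031.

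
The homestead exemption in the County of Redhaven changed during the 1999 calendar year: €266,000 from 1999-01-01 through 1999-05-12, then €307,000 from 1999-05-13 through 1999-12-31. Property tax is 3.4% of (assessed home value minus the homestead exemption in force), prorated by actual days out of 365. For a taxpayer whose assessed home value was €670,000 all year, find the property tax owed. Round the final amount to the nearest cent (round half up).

1999-01-01 to 1999-05-12: 132 days, exemption €266,000 → (€670,000 − €266,000) × 3.4% × 132/365 = €4,967.5397
1999-05-13 to 1999-12-31: 233 days, exemption €307,000 → (€670,000 − €307,000) × 3.4% × 233/365 = €7,878.5918
Total = €12,846.1315

€12,846.13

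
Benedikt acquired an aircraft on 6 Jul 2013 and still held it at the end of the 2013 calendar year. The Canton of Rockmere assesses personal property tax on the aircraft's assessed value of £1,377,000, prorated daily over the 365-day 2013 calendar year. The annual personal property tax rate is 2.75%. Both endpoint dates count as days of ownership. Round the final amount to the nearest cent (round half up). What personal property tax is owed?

Days held (6 Jul – 31 Dec 2013): 179 out of 365
Tax = £1,377,000 × 2.75% × 179/365 = £18,570.6370

£18,570.64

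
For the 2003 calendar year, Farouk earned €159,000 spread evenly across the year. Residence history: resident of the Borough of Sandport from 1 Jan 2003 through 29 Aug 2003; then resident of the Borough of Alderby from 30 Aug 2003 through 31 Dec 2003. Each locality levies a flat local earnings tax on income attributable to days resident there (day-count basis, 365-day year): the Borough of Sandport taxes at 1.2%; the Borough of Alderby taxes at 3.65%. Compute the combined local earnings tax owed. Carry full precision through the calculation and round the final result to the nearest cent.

€3,231.40

The Borough of Sandport, 1 Jan – 29 Aug 2003: 241 days → €159,000 × 1.2% × 241/365 = €1,259.8027
The Borough of Alderby, 30 Aug – 31 Dec 2003: 124 days → €159,000 × 3.65% × 124/365 = €1,971.6000
Total = €3,231.4027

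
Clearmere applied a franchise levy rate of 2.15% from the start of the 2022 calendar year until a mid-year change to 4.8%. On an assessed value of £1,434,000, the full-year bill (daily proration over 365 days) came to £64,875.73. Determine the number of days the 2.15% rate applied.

38 days

Let d = days at the first rate; then 365 − d days at the second rate.
£1,434,000 × [2.15%·d + 4.8%·(365−d)] / 365 = £64,875.73
Solving gives d = 38, so the new rate took effect on 8 February 2022.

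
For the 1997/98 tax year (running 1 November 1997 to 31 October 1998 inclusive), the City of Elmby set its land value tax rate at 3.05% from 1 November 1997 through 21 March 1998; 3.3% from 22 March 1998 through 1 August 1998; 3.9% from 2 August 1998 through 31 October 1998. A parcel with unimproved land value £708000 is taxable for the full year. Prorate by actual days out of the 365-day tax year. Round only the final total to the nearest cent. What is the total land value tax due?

1 November 1997 – 21 March 1998: 141 days at 3.05% → £708000 × 3.05% × 141/365 = £8341.7918
22 March – 1 August 1998: 133 days at 3.3% → £708000 × 3.3% × 133/365 = £8513.4575
2 August – 31 October 1998: 91 days at 3.9% → £708000 × 3.9% × 91/365 = £6884.0877
Total = £23739.3370

£23739.34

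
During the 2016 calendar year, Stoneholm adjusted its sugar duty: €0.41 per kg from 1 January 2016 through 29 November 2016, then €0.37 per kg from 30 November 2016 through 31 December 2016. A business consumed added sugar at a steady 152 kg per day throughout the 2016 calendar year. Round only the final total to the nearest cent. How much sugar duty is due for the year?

1 January – 29 November 2016: 334 days × 152 kg/day = 50,768 kg at €0.41/kg → €20814.88
30 November – 31 December 2016: 32 days × 152 kg/day = 4,864 kg at €0.37/kg → €1799.68

€22614.56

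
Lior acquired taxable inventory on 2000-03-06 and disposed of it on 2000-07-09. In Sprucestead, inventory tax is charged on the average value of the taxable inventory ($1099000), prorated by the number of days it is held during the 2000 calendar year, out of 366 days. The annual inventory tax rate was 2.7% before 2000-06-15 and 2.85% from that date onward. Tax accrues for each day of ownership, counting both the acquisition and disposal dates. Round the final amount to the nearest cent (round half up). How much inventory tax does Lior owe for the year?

$10327.90

2000-03-06 to 2000-06-14: 101 days at 2.7% → $1099000 × 2.7% × 101/366 = $8188.4508
2000-06-15 to 2000-07-09: 25 days at 2.85% → $1099000 × 2.85% × 25/366 = $2139.4467
Total = $10327.8975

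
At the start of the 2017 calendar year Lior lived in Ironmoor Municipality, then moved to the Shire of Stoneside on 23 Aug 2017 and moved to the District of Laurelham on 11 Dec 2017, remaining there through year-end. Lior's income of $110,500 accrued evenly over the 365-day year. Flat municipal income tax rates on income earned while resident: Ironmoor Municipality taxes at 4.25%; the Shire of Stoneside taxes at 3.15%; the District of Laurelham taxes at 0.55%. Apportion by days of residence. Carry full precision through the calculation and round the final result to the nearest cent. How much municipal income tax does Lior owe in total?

$4,094.71

Ironmoor Municipality, 1 Jan – 22 Aug 2017: 234 days → $110,500 × 4.25% × 234/365 = $3,010.7466
The Shire of Stoneside, 23 Aug – 10 Dec 2017: 110 days → $110,500 × 3.15% × 110/365 = $1,048.9932
The District of Laurelham, 11 Dec – 31 Dec 2017: 21 days → $110,500 × 0.55% × 21/365 = $34.9664
Total = $4,094.7062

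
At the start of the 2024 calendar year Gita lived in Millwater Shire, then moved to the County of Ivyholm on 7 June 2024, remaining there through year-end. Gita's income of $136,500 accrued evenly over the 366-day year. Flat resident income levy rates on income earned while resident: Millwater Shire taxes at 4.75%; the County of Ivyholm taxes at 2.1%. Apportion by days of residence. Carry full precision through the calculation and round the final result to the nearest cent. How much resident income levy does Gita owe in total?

$4,428.05

Millwater Shire, 1 January – 6 June 2024: 158 days → $136,500 × 4.75% × 158/366 = $2,798.9959
The County of Ivyholm, 7 June – 31 December 2024: 208 days → $136,500 × 2.1% × 208/366 = $1,629.0492
Total = $4,428.0451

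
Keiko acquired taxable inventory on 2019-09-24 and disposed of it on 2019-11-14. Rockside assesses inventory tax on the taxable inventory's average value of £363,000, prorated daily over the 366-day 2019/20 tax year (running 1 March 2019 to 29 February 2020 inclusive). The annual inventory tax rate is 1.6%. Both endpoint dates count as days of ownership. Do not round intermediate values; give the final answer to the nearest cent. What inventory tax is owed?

Days held (2019-09-24 to 2019-11-14): 52 out of 366
Tax = £363,000 × 1.6% × 52/366 = £825.1803

£825.18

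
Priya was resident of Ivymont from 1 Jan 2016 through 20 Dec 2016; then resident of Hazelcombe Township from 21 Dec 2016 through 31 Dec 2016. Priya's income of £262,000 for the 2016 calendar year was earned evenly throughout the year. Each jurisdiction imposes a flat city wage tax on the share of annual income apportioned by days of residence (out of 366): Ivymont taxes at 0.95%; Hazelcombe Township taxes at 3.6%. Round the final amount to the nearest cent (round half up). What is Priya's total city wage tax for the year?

Ivymont, 1 Jan – 20 Dec 2016: 355 days → £262,000 × 0.95% × 355/366 = £2,414.1940
Hazelcombe Township, 21 Dec – 31 Dec 2016: 11 days → £262,000 × 3.6% × 11/366 = £283.4754
Total = £2,697.6694

£2,697.67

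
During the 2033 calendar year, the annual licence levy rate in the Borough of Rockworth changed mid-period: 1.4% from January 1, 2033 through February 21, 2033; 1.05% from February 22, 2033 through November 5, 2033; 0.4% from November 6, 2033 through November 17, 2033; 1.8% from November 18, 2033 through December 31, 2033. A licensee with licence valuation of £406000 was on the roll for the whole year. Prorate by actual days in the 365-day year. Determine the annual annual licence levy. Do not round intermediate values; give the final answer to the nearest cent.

January 1 – February 21, 2033: 52 days at 1.4% → £406000 × 1.4% × 52/365 = £809.7753
February 22 – November 5, 2033: 257 days at 1.05% → £406000 × 1.05% × 257/365 = £3001.6192
November 6 – November 17, 2033: 12 days at 0.4% → £406000 × 0.4% × 12/365 = £53.3918
November 18 – December 31, 2033: 44 days at 1.8% → £406000 × 1.8% × 44/365 = £880.9644
Total = £4745.7507

£4745.75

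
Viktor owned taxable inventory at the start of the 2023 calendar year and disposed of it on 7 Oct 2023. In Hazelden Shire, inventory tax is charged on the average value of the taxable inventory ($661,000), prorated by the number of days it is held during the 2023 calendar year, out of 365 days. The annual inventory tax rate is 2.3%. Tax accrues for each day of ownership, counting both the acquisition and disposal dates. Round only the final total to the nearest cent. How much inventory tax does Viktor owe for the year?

Days held (1 Jan – 7 Oct 2023): 280 out of 365
Tax = $661,000 × 2.3% × 280/365 = $11,662.5753

$11,662.58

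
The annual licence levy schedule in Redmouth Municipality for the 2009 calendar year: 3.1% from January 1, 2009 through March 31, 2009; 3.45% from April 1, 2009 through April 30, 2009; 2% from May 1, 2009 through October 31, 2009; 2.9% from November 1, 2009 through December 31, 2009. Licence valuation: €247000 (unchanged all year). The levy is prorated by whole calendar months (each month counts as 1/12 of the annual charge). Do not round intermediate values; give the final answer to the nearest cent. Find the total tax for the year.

€6288.21

January 1 – March 31, 2009: 3 months at 3.1% → €247000 × 3.1% × 3/12 = €1914.2500
April 1 – April 30, 2009: 1 month at 3.45% → €247000 × 3.45% × 1/12 = €710.1250
May 1 – October 31, 2009: 6 months at 2% → €247000 × 2% × 6/12 = €2470.0000
November 1 – December 31, 2009: 2 months at 2.9% → €247000 × 2.9% × 2/12 = €1193.8333
Total = €6288.2083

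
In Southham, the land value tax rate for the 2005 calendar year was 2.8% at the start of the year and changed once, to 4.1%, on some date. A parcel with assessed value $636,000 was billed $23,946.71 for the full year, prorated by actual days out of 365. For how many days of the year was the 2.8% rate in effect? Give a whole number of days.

Let d = days at the first rate; then 365 − d days at the second rate.
$636,000 × [2.8%·d + 4.1%·(365−d)] / 365 = $23,946.71
Solving gives d = 94, so the new rate took effect on 5 Apr 2005.

94 days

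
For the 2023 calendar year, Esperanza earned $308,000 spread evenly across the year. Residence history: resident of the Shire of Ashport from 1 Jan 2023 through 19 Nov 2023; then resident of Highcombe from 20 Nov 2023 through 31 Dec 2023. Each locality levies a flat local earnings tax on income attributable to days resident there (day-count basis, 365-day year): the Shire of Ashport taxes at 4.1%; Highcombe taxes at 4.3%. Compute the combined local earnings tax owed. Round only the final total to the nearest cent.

$12,698.88

The Shire of Ashport, 1 Jan – 19 Nov 2023: 323 days → $308,000 × 4.1% × 323/365 = $11,174.9151
Highcombe, 20 Nov – 31 Dec 2023: 42 days → $308,000 × 4.3% × 42/365 = $1,523.9671
Total = $12,698.8822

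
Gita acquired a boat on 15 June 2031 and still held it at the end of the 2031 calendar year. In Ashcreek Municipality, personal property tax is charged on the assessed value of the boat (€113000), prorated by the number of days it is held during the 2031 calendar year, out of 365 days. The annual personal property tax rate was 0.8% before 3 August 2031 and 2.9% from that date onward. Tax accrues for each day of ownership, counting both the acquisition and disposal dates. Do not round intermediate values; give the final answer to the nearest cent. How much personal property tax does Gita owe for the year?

€1477.05

15 June – 2 August 2031: 49 days at 0.8% → €113000 × 0.8% × 49/365 = €121.3589
3 August – 31 December 2031: 151 days at 2.9% → €113000 × 2.9% × 151/365 = €1355.6904
Total = €1477.0493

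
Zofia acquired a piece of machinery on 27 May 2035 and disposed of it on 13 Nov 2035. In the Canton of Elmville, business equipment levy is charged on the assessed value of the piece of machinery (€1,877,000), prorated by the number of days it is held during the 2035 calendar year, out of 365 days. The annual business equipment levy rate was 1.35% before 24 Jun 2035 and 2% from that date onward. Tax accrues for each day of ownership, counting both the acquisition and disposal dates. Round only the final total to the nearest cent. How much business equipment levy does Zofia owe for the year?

€16,651.30

27 May – 23 Jun 2035: 28 days at 1.35% → €1,877,000 × 1.35% × 28/365 = €1,943.8521
24 Jun – 13 Nov 2035: 143 days at 2% → €1,877,000 × 2% × 143/365 = €14,707.4521
Total = €16,651.3041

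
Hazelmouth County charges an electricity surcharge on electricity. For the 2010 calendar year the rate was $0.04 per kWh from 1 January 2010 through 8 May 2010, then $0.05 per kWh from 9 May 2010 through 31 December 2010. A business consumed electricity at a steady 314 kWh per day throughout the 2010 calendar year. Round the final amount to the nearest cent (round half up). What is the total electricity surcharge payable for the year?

1 January – 8 May 2010: 128 days × 314 kWh/day = 40,192 kWh at $0.04/kWh → $1,607.68
9 May – 31 December 2010: 237 days × 314 kWh/day = 74,418 kWh at $0.05/kWh → $3,720.90

$5,328.58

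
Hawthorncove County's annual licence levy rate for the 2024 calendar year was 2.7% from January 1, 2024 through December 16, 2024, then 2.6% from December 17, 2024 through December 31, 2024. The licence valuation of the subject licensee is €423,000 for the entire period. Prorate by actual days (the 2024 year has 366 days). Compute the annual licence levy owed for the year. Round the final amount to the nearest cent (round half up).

January 1 – December 16, 2024: 351 days at 2.7% → €423,000 × 2.7% × 351/366 = €10,952.9262
December 17 – December 31, 2024: 15 days at 2.6% → €423,000 × 2.6% × 15/366 = €450.7377
Total = €11,403.6639

€11,403.66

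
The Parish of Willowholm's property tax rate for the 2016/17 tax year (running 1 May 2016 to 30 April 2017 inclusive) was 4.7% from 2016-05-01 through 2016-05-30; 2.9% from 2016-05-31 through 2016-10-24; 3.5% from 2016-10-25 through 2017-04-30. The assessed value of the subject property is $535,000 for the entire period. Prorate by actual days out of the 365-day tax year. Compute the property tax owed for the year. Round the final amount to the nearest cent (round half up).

2016-05-01 to 2016-05-30: 30 days at 4.7% → $535,000 × 4.7% × 30/365 = $2,066.7123
2016-05-31 to 2016-10-24: 147 days at 2.9% → $535,000 × 2.9% × 147/365 = $6,248.5068
2016-10-25 to 2017-04-30: 188 days at 3.5% → $535,000 × 3.5% × 188/365 = $9,644.6575
Total = $17,959.8767

$17,959.88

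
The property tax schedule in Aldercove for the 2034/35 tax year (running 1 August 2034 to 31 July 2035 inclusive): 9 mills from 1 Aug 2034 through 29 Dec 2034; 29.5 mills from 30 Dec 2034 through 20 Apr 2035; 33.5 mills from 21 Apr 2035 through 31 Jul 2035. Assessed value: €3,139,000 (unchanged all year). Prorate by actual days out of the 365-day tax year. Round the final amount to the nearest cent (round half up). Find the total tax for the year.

€69,488.00

1 Aug – 29 Dec 2034: 151 days at 9 mills → €3,139,000 × 0.9% × 151/365 = €11,687.4000
30 Dec 2034 – 20 Apr 2035: 112 days at 29.5 mills → €3,139,000 × 2.95% × 112/365 = €28,414.4000
21 Apr – 31 Jul 2035: 102 days at 33.5 mills → €3,139,000 × 3.35% × 102/365 = €29,386.2000
Total = €69,488.0000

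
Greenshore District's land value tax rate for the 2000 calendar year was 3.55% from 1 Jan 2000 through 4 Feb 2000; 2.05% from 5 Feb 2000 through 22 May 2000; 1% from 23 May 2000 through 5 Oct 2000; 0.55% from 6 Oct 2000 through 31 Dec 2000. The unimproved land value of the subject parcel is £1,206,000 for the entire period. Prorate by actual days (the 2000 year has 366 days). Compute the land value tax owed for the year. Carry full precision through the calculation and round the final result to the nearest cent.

1 Jan – 4 Feb 2000: 35 days at 3.55% → £1,206,000 × 3.55% × 35/366 = £4,094.1393
5 Feb – 22 May 2000: 108 days at 2.05% → £1,206,000 × 2.05% × 108/366 = £7,295.3115
23 May – 5 Oct 2000: 136 days at 1% → £1,206,000 × 1% × 136/366 = £4,481.3115
6 Oct – 31 Dec 2000: 87 days at 0.55% → £1,206,000 × 0.55% × 87/366 = £1,576.6967
Total = £17,447.4590

£17,447.46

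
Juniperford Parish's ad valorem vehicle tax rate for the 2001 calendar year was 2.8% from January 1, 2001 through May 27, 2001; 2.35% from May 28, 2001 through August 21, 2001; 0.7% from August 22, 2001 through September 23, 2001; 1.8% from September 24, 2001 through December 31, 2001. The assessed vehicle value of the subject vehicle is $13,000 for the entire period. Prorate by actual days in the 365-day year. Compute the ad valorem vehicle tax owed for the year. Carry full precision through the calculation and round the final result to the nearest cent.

$290.27

January 1 – May 27, 2001: 147 days at 2.8% → $13,000 × 2.8% × 147/365 = $146.5973
May 28 – August 21, 2001: 86 days at 2.35% → $13,000 × 2.35% × 86/365 = $71.9808
August 22 – September 23, 2001: 33 days at 0.7% → $13,000 × 0.7% × 33/365 = $8.2274
September 24 – December 31, 2001: 99 days at 1.8% → $13,000 × 1.8% × 99/365 = $63.4685
Total = $290.2740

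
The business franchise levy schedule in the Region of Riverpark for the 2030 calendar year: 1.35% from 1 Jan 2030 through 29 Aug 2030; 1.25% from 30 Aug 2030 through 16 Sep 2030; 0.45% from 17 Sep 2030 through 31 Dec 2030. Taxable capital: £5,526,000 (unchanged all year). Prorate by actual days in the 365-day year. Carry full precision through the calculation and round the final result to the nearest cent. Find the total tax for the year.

1 Jan – 29 Aug 2030: 241 days at 1.35% → £5,526,000 × 1.35% × 241/365 = £49,257.0986
30 Aug – 16 Sep 2030: 18 days at 1.25% → £5,526,000 × 1.25% × 18/365 = £3,406.4384
17 Sep – 31 Dec 2030: 106 days at 0.45% → £5,526,000 × 0.45% × 106/365 = £7,221.6493
Total = £59,885.1863

£59,885.19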